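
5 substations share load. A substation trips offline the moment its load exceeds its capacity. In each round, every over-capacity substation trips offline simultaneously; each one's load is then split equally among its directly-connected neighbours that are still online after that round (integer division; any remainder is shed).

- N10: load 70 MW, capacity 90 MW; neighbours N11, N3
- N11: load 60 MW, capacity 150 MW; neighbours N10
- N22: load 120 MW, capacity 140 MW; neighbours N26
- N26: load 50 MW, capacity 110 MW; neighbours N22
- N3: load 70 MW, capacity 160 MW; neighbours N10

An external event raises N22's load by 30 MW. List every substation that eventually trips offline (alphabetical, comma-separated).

N22, N26

Round 1 — N22 at 150 > 140. N22 trips offline.
  N22 sheds 150 MW to N26: 150 each.
    N26: 50+150 = 200 > 110
Round 2 — N26 trips offline.
  N26 sheds 200 MW: no online neighbours, lost.
No further trips.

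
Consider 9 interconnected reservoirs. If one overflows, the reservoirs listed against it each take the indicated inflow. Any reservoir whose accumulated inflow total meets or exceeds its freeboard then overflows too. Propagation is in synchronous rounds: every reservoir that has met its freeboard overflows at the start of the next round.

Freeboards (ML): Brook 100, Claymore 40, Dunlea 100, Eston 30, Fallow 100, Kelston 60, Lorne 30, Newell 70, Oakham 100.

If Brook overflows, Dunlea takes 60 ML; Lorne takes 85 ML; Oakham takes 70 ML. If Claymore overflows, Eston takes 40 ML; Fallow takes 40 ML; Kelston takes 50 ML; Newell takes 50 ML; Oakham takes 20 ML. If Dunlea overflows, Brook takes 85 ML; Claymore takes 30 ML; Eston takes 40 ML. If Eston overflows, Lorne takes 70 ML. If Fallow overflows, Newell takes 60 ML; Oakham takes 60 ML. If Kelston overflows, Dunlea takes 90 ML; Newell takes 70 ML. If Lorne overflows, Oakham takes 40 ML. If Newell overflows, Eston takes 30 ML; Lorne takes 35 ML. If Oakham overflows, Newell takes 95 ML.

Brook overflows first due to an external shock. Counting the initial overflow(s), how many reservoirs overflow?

Round 1 — Brook overflows (initial).
  Dunlea: +60 → 60 < 100
  Lorne: +85 → 85 ≥ 30
  Oakham: +70 → 70 < 100
Round 2 — Lorne overflows.
  Oakham: +40 → 110 ≥ 100
Round 3 — Oakham overflows.
  Newell: +95 → 95 ≥ 70
Round 4 — Newell overflows.
  Eston: +30 → 30 ≥ 30
Round 5 — Eston overflows.
No further overflows.

5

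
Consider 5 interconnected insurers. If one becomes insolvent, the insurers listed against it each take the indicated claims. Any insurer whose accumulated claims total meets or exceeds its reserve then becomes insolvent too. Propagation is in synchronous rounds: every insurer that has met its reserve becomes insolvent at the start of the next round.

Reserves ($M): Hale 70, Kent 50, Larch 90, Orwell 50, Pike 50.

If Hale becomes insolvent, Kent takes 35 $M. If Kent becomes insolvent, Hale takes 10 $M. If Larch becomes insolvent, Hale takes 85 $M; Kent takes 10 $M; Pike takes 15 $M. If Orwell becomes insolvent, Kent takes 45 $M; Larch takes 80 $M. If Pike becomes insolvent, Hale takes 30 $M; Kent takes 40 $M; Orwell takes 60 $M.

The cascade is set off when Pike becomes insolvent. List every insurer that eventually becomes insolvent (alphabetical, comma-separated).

Round 1 — Pike becomes insolvent (initial).
  Hale: +30 → 30 < 70
  Kent: +40 → 40 < 50
  Orwell: +60 → 60 ≥ 50
Round 2 — Orwell becomes insolvent.
  Kent: +45 → 85 ≥ 50
  Larch: +80 → 80 < 90
Round 3 — Kent becomes insolvent.
  Hale: +10 → 40 < 70
No further insolvencies.

Kent, Orwell, Pike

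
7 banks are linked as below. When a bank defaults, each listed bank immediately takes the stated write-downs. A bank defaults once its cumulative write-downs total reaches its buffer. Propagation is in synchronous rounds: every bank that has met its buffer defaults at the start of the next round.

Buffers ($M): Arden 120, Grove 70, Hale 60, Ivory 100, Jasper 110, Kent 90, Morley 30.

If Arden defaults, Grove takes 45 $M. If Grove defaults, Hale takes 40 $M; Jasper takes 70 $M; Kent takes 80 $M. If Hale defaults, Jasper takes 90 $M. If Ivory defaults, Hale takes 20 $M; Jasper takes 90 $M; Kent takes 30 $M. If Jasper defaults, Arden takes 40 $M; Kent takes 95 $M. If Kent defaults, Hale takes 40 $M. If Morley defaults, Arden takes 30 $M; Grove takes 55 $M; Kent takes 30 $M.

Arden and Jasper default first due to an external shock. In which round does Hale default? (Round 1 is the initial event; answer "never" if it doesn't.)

never

Round 1 — Arden, Jasper default (initial).
  Grove: +45 → 45 < 70
  Kent: +95 → 95 ≥ 90
Round 2 — Kent defaults.
  Hale: +40 → 40 < 60
No further defaults.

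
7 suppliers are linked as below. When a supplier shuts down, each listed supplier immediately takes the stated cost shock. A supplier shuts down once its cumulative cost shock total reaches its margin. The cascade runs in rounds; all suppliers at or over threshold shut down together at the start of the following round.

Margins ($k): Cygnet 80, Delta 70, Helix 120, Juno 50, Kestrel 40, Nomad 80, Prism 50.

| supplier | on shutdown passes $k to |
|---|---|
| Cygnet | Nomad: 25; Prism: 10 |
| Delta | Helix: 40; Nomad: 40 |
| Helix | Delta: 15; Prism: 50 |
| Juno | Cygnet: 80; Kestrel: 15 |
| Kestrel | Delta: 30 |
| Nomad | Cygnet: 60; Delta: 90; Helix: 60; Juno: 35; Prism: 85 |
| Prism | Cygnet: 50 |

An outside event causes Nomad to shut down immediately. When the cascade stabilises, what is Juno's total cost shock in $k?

Round 1 — Nomad shuts down (initial).
  Cygnet: +60 → 60 < 80
  Delta: +90 → 90 ≥ 70
  Helix: +60 → 60 < 120
  Juno: +35 → 35 < 50
  Prism: +85 → 85 ≥ 50
Round 2 — Delta, Prism shut down.
  Cygnet: +50 → 110 ≥ 80
  Helix: +40 → 100 < 120
Round 3 — Cygnet shuts down.
No further shutdowns.

35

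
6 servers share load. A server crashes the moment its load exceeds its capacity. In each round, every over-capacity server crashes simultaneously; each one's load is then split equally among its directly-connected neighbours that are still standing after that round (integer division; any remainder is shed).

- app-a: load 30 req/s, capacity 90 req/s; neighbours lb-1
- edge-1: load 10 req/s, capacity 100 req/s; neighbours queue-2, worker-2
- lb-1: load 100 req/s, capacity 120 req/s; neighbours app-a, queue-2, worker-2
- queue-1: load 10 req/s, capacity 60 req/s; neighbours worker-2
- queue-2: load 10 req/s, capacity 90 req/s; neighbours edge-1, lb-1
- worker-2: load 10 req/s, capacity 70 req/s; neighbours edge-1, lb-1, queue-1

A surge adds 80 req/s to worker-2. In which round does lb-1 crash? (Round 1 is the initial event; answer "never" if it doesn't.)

Round 1 — worker-2 at 90 > 70. worker-2 crashes.
  worker-2 sheds 90 req/s to edge-1, lb-1, queue-1: 30 each.
    edge-1: 10+30 = 40 ≤ 100
    lb-1: 100+30 = 130 > 120
    queue-1: 10+30 = 40 ≤ 60
Round 2 — lb-1 crashes.
  lb-1 sheds 130 req/s to app-a, queue-2: 65 each.
    app-a: 30+65 = 95 > 90
    queue-2: 10+65 = 75 ≤ 90
Round 3 — app-a crashes.
  app-a sheds 95 req/s: no online neighbours, lost.
No further crashes.

2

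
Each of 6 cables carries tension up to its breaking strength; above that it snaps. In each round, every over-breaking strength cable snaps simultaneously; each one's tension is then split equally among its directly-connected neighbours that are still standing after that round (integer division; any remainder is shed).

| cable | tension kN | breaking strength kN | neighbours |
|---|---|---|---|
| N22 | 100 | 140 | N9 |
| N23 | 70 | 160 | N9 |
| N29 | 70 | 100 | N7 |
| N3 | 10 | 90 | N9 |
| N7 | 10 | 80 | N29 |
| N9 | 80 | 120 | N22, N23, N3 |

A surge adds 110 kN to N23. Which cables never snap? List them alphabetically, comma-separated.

N29, N7

Round 1 — N23 at 180 > 160. N23 snaps.
  N23 sheds 180 kN to N9: 180 each.
    N9: 80+180 = 260 > 120
Round 2 — N9 snaps.
  N9 sheds 260 kN to N22, N3: 130 each.
    N22: 100+130 = 230 > 140
    N3: 10+130 = 140 > 90
Round 3 — N22, N3 snap.
  N22 sheds 230 kN: no online neighbours, lost.
  N3 sheds 140 kN: no online neighbours, lost.
No further breaks.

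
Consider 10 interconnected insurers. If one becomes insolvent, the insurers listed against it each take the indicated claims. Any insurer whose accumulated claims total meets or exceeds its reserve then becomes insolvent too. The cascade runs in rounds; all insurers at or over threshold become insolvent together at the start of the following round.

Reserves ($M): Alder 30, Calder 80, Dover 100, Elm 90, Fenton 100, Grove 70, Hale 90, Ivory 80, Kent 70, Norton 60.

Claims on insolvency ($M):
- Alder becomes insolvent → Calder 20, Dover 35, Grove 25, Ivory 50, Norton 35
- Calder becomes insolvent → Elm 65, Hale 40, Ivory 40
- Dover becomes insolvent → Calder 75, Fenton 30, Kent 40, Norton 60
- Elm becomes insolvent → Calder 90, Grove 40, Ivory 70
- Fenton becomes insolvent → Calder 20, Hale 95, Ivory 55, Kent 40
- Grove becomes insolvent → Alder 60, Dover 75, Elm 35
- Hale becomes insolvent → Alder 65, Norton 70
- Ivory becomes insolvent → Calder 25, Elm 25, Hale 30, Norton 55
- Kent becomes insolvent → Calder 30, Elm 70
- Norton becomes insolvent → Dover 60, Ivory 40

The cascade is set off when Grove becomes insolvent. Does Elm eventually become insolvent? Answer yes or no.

Round 1 — Grove becomes insolvent (initial).
  Alder: +60 → 60 ≥ 30
  Dover: +75 → 75 < 100
  Elm: +35 → 35 < 90
Round 2 — Alder becomes insolvent.
  Calder: +20 → 20 < 80
  Dover: +35 → 110 ≥ 100
  Ivory: +50 → 50 < 80
  Norton: +35 → 35 < 60
Round 3 — Dover becomes insolvent.
  Calder: +75 → 95 ≥ 80
  Fenton: +30 → 30 < 100
  Kent: +40 → 40 < 70
  Norton: +60 → 95 ≥ 60
Round 4 — Calder, Norton become insolvent.
  Elm: +65 → 100 ≥ 90
  Hale: +40 → 40 < 90
  Ivory: +40+40 → 130 ≥ 80
Round 5 — Elm, Ivory become insolvent.
  Hale: +30 → 70 < 90
No further insolvencies.

yes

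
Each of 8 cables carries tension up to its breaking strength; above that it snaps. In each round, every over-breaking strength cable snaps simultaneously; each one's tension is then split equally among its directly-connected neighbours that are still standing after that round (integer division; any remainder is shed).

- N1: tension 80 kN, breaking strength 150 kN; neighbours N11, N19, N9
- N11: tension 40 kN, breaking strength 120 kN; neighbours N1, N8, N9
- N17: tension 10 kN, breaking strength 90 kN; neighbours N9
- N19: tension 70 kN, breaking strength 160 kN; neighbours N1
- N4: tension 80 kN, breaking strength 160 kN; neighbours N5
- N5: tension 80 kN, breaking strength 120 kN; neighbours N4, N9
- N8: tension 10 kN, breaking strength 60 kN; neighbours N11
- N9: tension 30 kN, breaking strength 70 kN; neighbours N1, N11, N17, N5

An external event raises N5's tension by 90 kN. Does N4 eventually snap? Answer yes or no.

Round 1 — N5 at 170 > 120. N5 snaps.
  N5 sheds 170 kN to N4, N9: 85 each.
    N4: 80+85 = 165 > 160
    N9: 30+85 = 115 > 70
Round 2 — N4, N9 snap.
  N4 sheds 165 kN: no online neighbours, lost.
  N9 sheds 115 kN to N1, N11, N17: 38 each (1 lost).
    N1: 80+38 = 118 ≤ 150
    N11: 40+38 = 78 ≤ 120
    N17: 10+38 = 48 ≤ 90
No further breaks.

yes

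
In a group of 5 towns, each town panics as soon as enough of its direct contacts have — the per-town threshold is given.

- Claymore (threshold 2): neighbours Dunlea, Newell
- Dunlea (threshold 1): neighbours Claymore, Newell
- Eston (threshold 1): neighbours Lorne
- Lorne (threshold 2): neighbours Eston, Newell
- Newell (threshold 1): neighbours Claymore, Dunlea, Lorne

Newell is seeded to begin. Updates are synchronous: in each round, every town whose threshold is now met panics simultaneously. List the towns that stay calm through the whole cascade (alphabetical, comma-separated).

Round 1 — Newell panics (initial).
Round 2 — checking thresholds:
  Claymore: 1 of 2 neighbours < 2, not yet.
  Dunlea: 1 of 2 neighbours ≥ 1, panics.
  Lorne: 1 of 2 neighbours < 2, not yet.
Round 3 — checking thresholds:
  Claymore: 2 of 2 neighbours ≥ 2, panics.
  Lorne: 1 of 2 neighbours < 2, not yet.
Round 4 — no new panics; cascade stops.

Eston, Lorne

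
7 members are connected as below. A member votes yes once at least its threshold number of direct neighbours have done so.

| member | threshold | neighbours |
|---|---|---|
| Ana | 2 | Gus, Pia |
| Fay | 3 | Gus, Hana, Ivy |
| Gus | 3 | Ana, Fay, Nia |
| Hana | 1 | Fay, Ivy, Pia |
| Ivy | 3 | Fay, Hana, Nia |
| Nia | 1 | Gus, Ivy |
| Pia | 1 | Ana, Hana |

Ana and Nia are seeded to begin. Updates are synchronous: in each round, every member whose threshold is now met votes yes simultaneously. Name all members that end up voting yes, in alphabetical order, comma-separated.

Round 1 — Ana, Nia vote yes (initial).
Round 2 — checking thresholds:
  Gus: 2 of 3 neighbours < 3, below threshold.
  Ivy: 1 of 3 neighbours < 3, below threshold.
  Pia: 1 of 2 neighbours ≥ 1, votes yes.
Round 3 — checking thresholds:
  Gus: 2 of 3 neighbours < 3, below threshold.
  Hana: 1 of 3 neighbours ≥ 1, votes yes.
  Ivy: 1 of 3 neighbours < 3, below threshold.
Round 4 — no new yes votes; cascade stops.

Ana, Hana, Nia, Pia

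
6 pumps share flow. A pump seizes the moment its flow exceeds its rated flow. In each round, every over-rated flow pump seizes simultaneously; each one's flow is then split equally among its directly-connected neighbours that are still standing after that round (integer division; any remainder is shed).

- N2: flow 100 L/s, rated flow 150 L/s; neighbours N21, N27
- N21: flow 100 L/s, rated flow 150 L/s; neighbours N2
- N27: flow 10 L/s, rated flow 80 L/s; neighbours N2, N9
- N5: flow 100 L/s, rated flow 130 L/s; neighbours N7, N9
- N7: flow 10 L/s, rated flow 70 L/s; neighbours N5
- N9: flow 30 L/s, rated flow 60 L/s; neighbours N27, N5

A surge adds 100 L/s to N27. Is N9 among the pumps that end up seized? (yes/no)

Round 1 — N27 at 110 > 80. N27 seizes.
  N27 sheds 110 L/s to N2, N9: 55 each.
    N2: 100+55 = 155 > 150
    N9: 30+55 = 85 > 60
Round 2 — N2, N9 seize.
  N2 sheds 155 L/s to N21: 155 each.
    N21: 100+155 = 255 > 150
  N9 sheds 85 L/s to N5: 85 each.
    N5: 100+85 = 185 > 130
Round 3 — N21, N5 seize.
  N21 sheds 255 L/s: no online neighbours, lost.
  N5 sheds 185 L/s to N7: 185 each.
    N7: 10+185 = 195 > 70
Round 4 — N7 seizes.
  N7 sheds 195 L/s: no online neighbours, lost.
No further seizures.

yes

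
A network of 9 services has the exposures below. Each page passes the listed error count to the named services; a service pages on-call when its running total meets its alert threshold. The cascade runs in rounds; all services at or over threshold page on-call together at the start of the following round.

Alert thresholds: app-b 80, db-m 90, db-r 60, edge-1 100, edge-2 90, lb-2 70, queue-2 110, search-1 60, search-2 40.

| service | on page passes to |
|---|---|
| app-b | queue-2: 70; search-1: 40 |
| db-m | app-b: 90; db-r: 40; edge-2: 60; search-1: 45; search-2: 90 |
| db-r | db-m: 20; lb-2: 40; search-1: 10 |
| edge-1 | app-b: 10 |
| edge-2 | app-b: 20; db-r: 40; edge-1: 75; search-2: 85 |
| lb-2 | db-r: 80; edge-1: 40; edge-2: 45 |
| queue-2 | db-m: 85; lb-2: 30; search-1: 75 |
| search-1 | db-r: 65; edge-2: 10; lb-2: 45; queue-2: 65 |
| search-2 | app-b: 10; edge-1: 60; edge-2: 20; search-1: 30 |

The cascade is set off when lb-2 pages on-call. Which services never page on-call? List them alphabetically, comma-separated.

app-b, db-m, edge-1, edge-2, queue-2, search-1, search-2

Round 1 — lb-2 pages on-call (initial).
  db-r: +80 → 80 ≥ 60
  edge-1: +40 → 40 < 100
  edge-2: +45 → 45 < 90
Round 2 — db-r pages on-call.
  db-m: +20 → 20 < 90
  search-1: +10 → 10 < 60
No further pages.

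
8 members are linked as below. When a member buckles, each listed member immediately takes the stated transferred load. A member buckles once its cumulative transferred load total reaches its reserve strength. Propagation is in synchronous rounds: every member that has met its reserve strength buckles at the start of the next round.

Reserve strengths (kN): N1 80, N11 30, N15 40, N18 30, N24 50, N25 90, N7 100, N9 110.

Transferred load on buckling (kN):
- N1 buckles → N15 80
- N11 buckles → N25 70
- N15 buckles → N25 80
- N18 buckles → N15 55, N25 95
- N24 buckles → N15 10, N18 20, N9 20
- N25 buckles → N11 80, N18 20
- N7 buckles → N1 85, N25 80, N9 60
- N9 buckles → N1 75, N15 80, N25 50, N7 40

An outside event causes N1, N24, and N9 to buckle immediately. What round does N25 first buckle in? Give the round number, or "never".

3

Round 1 — N1, N24, N9 buckle (initial).
  N15: +80+10+80 → 170 ≥ 40
  N18: +20 → 20 < 30
  N25: +50 → 50 < 90
  N7: +40 → 40 < 100
Round 2 — N15 buckles.
  N25: +80 → 130 ≥ 90
Round 3 — N25 buckles.
  N11: +80 → 80 ≥ 30
  N18: +20 → 40 ≥ 30
Round 4 — N11, N18 buckle.
No further bucklings.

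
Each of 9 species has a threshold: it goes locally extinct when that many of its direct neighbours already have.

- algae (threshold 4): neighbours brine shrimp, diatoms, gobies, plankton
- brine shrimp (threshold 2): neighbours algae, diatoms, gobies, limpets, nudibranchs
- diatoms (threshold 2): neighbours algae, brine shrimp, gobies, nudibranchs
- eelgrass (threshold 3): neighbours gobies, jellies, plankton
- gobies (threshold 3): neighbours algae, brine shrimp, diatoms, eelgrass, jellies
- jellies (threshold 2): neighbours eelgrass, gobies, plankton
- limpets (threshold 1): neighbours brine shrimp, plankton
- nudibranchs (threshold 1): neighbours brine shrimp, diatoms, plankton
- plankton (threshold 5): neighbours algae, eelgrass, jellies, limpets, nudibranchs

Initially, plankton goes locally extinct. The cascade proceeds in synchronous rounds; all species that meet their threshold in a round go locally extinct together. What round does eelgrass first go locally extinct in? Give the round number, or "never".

never

Round 1 — plankton goes locally extinct (initial).
Round 2 — checking thresholds:
  algae: 1 of 4 neighbours < 4, below threshold.
  eelgrass: 1 of 3 neighbours < 3, below threshold.
  jellies: 1 of 3 neighbours < 2, below threshold.
  limpets: 1 of 2 neighbours ≥ 1, goes locally extinct.
  nudibranchs: 1 of 3 neighbours ≥ 1, goes locally extinct.
Round 3 — checking thresholds:
  algae: 1 of 4 neighbours < 4, below threshold.
  brine shrimp: 2 of 5 neighbours ≥ 2, goes locally extinct.
  diatoms: 1 of 4 neighbours < 2, below threshold.
  eelgrass: 1 of 3 neighbours < 3, below threshold.
  jellies: 1 of 3 neighbours < 2, below threshold.
Round 4 — checking thresholds:
  algae: 2 of 4 neighbours < 4, below threshold.
  diatoms: 2 of 4 neighbours ≥ 2, goes locally extinct.
  eelgrass: 1 of 3 neighbours < 3, below threshold.
  gobies: 1 of 5 neighbours < 3, below threshold.
  jellies: 1 of 3 neighbours < 2, below threshold.
Round 5 — no new extinctions; cascade stops.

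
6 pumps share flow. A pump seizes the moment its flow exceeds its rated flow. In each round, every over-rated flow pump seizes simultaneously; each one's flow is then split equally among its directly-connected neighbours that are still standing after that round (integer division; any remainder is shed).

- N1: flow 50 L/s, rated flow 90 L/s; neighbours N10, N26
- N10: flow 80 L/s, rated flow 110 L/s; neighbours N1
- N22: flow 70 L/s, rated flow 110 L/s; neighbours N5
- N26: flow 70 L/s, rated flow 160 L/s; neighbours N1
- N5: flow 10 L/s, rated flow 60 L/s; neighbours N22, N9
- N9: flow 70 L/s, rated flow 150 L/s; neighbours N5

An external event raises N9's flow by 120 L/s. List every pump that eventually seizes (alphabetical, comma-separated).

N22, N5, N9

Round 1 — N9 at 190 > 150. N9 seizes.
  N9 sheds 190 L/s to N5: 190 each.
    N5: 10+190 = 200 > 60
Round 2 — N5 seizes.
  N5 sheds 200 L/s to N22: 200 each.
    N22: 70+200 = 270 > 110
Round 3 — N22 seizes.
  N22 sheds 270 L/s: no online neighbours, lost.
No further seizures.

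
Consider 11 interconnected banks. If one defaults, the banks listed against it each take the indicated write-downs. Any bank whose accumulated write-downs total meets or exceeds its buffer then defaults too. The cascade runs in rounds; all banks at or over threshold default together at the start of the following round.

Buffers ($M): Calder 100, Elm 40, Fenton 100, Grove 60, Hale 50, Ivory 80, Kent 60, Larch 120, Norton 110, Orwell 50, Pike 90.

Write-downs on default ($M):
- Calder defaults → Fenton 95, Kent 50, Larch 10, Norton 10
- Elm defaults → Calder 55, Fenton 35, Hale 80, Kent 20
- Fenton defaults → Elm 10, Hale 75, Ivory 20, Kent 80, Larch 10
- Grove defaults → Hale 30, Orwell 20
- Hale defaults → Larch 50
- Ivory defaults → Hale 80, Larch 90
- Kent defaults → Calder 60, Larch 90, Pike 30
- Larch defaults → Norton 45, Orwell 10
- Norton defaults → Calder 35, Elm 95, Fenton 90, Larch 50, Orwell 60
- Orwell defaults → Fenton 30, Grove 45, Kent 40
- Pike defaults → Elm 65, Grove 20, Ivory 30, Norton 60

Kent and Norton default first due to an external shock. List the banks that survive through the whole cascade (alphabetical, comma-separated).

Round 1 — Kent, Norton default (initial).
  Calder: +60+35 → 95 < 100
  Elm: +95 → 95 ≥ 40
  Fenton: +90 → 90 < 100
  Larch: +90+50 → 140 ≥ 120
  Orwell: +60 → 60 ≥ 50
  Pike: +30 → 30 < 90
Round 2 — Elm, Larch, Orwell default.
  Calder: +55 → 150 ≥ 100
  Fenton: +35+30 → 155 ≥ 100
  Grove: +45 → 45 < 60
  Hale: +80 → 80 ≥ 50
Round 3 — Calder, Fenton, Hale default.
  Ivory: +20 → 20 < 80
No further defaults.

Grove, Ivory, Pike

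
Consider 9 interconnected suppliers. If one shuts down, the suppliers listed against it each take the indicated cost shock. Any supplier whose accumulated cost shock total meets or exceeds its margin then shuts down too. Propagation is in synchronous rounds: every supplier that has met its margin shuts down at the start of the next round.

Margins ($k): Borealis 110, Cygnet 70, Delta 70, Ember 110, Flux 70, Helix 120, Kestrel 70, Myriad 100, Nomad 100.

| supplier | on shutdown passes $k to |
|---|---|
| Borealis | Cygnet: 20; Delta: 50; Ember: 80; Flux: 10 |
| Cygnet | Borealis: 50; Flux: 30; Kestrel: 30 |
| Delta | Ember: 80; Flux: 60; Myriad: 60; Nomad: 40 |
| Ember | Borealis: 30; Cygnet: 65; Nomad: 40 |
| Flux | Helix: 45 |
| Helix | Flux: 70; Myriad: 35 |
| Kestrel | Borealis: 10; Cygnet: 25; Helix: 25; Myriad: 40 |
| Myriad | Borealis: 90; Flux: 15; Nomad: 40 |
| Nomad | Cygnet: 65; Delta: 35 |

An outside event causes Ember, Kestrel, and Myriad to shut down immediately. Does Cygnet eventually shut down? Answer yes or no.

Round 1 — Ember, Kestrel, Myriad shut down (initial).
  Borealis: +30+10+90 → 130 ≥ 110
  Cygnet: +65+25 → 90 ≥ 70
  Flux: +15 → 15 < 70
  Helix: +25 → 25 < 120
  Nomad: +40+40 → 80 < 100
Round 2 — Borealis, Cygnet shut down.
  Delta: +50 → 50 < 70
  Flux: +10+30 → 55 < 70
No further shutdowns.

yes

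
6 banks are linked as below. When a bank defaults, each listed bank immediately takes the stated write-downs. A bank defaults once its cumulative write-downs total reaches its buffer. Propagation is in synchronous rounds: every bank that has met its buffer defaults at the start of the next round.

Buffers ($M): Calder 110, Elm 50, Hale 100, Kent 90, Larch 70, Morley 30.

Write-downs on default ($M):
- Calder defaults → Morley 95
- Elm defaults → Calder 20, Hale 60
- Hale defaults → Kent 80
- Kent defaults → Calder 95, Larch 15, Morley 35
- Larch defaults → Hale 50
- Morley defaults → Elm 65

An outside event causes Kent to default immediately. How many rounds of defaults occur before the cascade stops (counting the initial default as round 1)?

Round 1 — Kent defaults (initial).
  Calder: +95 → 95 < 110
  Larch: +15 → 15 < 70
  Morley: +35 → 35 ≥ 30
Round 2 — Morley defaults.
  Elm: +65 → 65 ≥ 50
Round 3 — Elm defaults.
  Calder: +20 → 115 ≥ 110
  Hale: +60 → 60 < 100
Round 4 — Calder defaults.
No further defaults.

4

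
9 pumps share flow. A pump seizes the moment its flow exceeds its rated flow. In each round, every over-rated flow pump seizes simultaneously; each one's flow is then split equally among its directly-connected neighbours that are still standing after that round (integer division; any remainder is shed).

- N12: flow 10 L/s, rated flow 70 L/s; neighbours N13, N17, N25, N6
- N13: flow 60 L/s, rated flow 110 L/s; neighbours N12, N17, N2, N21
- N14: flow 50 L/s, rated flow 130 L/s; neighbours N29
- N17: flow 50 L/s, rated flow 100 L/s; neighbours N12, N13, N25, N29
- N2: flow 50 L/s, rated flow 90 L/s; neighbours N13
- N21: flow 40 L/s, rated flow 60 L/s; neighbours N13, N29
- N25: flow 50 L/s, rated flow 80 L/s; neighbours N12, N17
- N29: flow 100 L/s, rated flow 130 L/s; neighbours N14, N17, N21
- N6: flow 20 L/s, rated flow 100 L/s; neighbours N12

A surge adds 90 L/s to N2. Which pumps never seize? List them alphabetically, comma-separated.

N6

Round 1 — N2 at 140 > 90. N2 seizes.
  N2 sheds 140 L/s to N13: 140 each.
    N13: 60+140 = 200 > 110
Round 2 — N13 seizes.
  N13 sheds 200 L/s to N12, N17, N21: 66 each (2 lost).
    N12: 10+66 = 76 > 70
    N17: 50+66 = 116 > 100
    N21: 40+66 = 106 > 60
Round 3 — N12, N17, N21 seize.
  N12 sheds 76 L/s to N25, N6: 38 each.
    N25: 50+38 = 88 > 80
    N6: 20+38 = 58 ≤ 100
  N17 sheds 116 L/s to N25, N29: 58 each.
    N25: 88+58 = 146 > 80
    N29: 100+58 = 158 > 130
  N21 sheds 106 L/s to N29: 106 each.
    N29: 158+106 = 264 > 130
Round 4 — N25, N29 seize.
  N25 sheds 146 L/s: no online neighbours, lost.
  N29 sheds 264 L/s to N14: 264 each.
    N14: 50+264 = 314 > 130
Round 5 — N14 seizes.
  N14 sheds 314 L/s: no online neighbours, lost.
No further seizures.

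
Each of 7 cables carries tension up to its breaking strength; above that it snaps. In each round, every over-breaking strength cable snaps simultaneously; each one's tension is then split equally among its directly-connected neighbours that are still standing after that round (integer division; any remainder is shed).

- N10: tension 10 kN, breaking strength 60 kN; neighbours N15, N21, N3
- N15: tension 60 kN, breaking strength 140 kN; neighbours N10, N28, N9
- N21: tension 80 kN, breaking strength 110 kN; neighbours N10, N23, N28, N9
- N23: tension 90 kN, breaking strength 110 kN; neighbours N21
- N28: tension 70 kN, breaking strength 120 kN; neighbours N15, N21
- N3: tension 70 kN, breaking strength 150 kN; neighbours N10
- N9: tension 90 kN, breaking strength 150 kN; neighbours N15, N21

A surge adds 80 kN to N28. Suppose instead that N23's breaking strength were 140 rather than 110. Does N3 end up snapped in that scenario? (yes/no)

no

With N23's breaking strength at 140:
Round 1 — N28 at 150 > 120. N28 snaps.
  N28 sheds 150 kN to N15, N21: 75 each.
    N15: 60+75 = 135 ≤ 140
    N21: 80+75 = 155 > 110
Round 2 — N21 snaps.
  N21 sheds 155 kN to N10, N23, N9: 51 each (2 lost).
    N10: 10+51 = 61 > 60
    N23: 90+51 = 141 > 140
    N9: 90+51 = 141 ≤ 150
Round 3 — N10, N23 snap.
  N10 sheds 61 kN to N15, N3: 30 each (1 lost).
    N15: 135+30 = 165 > 140
    N3: 70+30 = 100 ≤ 150
  N23 sheds 141 kN: no online neighbours, lost.
Round 4 — N15 snaps.
  N15 sheds 165 kN to N9: 165 each.
    N9: 141+165 = 306 > 150
Round 5 — N9 snaps.
  N9 sheds 306 kN: no online neighbours, lost.
No further breaks.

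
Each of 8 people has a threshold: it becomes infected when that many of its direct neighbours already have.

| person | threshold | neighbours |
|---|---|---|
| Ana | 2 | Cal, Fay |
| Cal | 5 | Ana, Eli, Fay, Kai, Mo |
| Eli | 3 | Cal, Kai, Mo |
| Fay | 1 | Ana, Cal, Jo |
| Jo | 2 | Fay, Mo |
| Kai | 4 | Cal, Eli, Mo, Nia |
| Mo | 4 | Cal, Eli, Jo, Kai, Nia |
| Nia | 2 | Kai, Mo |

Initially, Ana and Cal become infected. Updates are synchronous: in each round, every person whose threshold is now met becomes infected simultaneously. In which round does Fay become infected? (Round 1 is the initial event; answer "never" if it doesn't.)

2

Round 1 — Ana, Cal become infected (initial).
Round 2 — checking thresholds:
  Eli: 1 of 3 neighbours < 3, below threshold.
  Fay: 2 of 3 neighbours ≥ 1, becomes infected.
  Kai: 1 of 4 neighbours < 4, below threshold.
  Mo: 1 of 5 neighbours < 4, below threshold.
Round 3 — no new infections; cascade stops.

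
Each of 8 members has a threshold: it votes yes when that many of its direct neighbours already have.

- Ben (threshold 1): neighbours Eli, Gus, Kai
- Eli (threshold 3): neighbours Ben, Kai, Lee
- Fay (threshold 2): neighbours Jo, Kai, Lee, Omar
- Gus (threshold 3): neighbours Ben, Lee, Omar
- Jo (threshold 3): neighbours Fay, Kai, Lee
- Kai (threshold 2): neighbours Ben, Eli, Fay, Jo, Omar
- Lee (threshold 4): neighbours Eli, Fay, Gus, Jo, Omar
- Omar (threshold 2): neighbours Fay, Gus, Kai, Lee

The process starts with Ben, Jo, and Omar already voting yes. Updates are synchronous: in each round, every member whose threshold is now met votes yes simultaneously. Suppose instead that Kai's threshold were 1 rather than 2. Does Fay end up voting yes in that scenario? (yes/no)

With Kai's threshold at 1:
Round 1 — Ben, Jo, Omar vote yes (initial).
Round 2 — checking thresholds:
  Eli: 1 of 3 neighbours < 3, below threshold.
  Fay: 2 of 4 neighbours ≥ 2, votes yes.
  Gus: 2 of 3 neighbours < 3, below threshold.
  Kai: 3 of 5 neighbours ≥ 1, votes yes.
  Lee: 2 of 5 neighbours < 4, below threshold.
Round 3 — no new yes votes; cascade stops.

yes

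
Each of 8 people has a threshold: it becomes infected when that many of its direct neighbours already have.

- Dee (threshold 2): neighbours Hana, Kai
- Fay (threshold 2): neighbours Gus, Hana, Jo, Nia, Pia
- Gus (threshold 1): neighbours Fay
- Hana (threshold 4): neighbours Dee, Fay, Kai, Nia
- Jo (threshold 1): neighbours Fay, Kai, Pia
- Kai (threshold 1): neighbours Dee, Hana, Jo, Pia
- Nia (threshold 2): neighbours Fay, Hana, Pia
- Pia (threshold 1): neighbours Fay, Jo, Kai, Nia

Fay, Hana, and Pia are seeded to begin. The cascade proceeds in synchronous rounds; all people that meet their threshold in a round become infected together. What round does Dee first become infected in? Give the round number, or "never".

Round 1 — Fay, Hana, Pia become infected (initial).
Round 2 — checking thresholds:
  Dee: 1 of 2 neighbours < 2, holds.
  Gus: 1 of 1 neighbours ≥ 1, becomes infected.
  Jo: 2 of 3 neighbours ≥ 1, becomes infected.
  Kai: 2 of 4 neighbours ≥ 1, becomes infected.
  Nia: 3 of 3 neighbours ≥ 2, becomes infected.
Round 3 — checking thresholds:
  Dee: 2 of 2 neighbours ≥ 2, becomes infected.
Round 4 — no new infections; cascade stops.

3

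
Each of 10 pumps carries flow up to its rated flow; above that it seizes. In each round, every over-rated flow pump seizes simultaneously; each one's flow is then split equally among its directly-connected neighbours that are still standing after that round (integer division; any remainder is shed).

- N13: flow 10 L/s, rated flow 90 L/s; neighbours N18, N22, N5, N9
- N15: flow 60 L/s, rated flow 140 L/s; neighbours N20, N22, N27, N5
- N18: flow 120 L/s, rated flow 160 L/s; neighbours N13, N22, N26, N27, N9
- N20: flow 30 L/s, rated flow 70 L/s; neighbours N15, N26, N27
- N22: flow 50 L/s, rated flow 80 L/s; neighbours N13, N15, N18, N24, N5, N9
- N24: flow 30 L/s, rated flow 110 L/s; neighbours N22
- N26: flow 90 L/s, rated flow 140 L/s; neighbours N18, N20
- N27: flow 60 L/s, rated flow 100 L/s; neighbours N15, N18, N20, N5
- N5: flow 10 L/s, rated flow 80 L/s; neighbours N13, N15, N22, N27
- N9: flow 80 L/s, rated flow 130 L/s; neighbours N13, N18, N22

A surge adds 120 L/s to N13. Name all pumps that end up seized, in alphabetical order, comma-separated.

Round 1 — N13 at 130 > 90. N13 seizes.
  N13 sheds 130 L/s to N18, N22, N5, N9: 32 each (2 lost).
    N18: 120+32 = 152 ≤ 160
    N22: 50+32 = 82 > 80
    N5: 10+32 = 42 ≤ 80
    N9: 80+32 = 112 ≤ 130
Round 2 — N22 seizes.
  N22 sheds 82 L/s to N15, N18, N24, N5, N9: 16 each (2 lost).
    N15: 60+16 = 76 ≤ 140
    N18: 152+16 = 168 > 160
    N24: 30+16 = 46 ≤ 110
    N5: 42+16 = 58 ≤ 80
    N9: 112+16 = 128 ≤ 130
Round 3 — N18 seizes.
  N18 sheds 168 L/s to N26, N27, N9: 56 each.
    N26: 90+56 = 146 > 140
    N27: 60+56 = 116 > 100
    N9: 128+56 = 184 > 130
Round 4 — N26, N27, N9 seize.
  N26 sheds 146 L/s to N20: 146 each.
    N20: 30+146 = 176 > 70
  N27 sheds 116 L/s to N15, N20, N5: 38 each (2 lost).
    N15: 76+38 = 114 ≤ 140
    N20: 176+38 = 214 > 70
    N5: 58+38 = 96 > 80
  N9 sheds 184 L/s: no online neighbours, lost.
Round 5 — N20, N5 seize.
  N20 sheds 214 L/s to N15: 214 each.
    N15: 114+214 = 328 > 140
  N5 sheds 96 L/s to N15: 96 each.
    N15: 328+96 = 424 > 140
Round 6 — N15 seizes.
  N15 sheds 424 L/s: no online neighbours, lost.
No further seizures.

N13, N15, N18, N20, N22, N26, N27, N5, N9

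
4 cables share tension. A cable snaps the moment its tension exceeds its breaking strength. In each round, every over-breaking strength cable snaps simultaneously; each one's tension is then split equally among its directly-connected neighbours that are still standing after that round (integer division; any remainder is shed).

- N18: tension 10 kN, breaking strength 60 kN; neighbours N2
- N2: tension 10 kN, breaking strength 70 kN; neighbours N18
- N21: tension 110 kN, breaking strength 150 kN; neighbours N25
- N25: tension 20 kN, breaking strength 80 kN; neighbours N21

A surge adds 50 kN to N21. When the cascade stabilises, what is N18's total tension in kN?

10

Round 1 — N21 at 160 > 150. N21 snaps.
  N21 sheds 160 kN to N25: 160 each.
    N25: 20+160 = 180 > 80
Round 2 — N25 snaps.
  N25 sheds 180 kN: no online neighbours, lost.
No further breaks.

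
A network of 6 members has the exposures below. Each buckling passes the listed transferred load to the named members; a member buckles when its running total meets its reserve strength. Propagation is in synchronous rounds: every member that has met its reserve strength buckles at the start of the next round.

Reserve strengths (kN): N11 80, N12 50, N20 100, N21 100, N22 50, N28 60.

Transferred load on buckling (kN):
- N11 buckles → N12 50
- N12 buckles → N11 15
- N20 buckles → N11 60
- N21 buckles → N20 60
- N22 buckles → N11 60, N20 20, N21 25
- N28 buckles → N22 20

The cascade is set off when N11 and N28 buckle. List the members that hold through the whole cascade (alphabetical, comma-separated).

N20, N21, N22

Round 1 — N11, N28 buckle (initial).
  N12: +50 → 50 ≥ 50
  N22: +20 → 20 < 50
Round 2 — N12 buckles.
No further bucklings.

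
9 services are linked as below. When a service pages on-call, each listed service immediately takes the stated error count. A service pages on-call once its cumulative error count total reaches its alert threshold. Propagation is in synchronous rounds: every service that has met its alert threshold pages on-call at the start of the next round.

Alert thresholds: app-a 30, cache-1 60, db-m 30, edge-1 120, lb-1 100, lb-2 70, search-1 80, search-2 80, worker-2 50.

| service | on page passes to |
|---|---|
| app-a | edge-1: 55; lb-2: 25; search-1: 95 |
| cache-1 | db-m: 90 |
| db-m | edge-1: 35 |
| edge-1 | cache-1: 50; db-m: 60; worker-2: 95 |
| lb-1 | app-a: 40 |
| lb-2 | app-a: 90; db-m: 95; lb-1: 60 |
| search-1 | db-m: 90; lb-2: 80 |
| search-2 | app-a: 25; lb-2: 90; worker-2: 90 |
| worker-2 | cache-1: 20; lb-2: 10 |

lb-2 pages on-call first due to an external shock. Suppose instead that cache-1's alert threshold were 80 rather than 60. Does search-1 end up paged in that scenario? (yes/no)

With cache-1's alert threshold at 80:
Round 1 — lb-2 pages on-call (initial).
  app-a: +90 → 90 ≥ 30
  db-m: +95 → 95 ≥ 30
  lb-1: +60 → 60 < 100
Round 2 — app-a, db-m page on-call.
  edge-1: +55+35 → 90 < 120
  search-1: +95 → 95 ≥ 80
Round 3 — search-1 pages on-call.
No further pages.

yes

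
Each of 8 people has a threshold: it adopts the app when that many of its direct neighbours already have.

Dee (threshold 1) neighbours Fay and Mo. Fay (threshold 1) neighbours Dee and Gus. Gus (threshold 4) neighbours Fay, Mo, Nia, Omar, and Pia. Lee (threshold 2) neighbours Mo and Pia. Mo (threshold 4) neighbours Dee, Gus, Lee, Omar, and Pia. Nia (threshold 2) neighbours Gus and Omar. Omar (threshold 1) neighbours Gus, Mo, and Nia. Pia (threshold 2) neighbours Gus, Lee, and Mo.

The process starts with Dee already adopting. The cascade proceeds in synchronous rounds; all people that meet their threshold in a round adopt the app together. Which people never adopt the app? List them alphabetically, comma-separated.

Round 1 — Dee adopts the app (initial).
Round 2 — checking thresholds:
  Fay: 1 of 2 neighbours ≥ 1, adopts the app.
  Mo: 1 of 5 neighbours < 4, not yet.
Round 3 — no new adoptions; cascade stops.

Gus, Lee, Mo, Nia, Omar, Pia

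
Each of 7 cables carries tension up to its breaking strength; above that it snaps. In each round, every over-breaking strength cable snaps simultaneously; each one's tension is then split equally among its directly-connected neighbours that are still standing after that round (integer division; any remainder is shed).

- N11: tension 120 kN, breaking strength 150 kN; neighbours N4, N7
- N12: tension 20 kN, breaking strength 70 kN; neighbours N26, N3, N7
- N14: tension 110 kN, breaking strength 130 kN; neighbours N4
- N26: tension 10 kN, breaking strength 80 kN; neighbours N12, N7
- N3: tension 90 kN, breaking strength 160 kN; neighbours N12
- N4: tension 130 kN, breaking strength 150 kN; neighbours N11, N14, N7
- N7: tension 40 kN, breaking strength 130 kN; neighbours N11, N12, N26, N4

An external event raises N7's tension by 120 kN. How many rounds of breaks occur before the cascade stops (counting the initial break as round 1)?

3

Round 1 — N7 at 160 > 130. N7 snaps.
  N7 sheds 160 kN to N11, N12, N26, N4: 40 each.
    N11: 120+40 = 160 > 150
    N12: 20+40 = 60 ≤ 70
    N26: 10+40 = 50 ≤ 80
    N4: 130+40 = 170 > 150
Round 2 — N11, N4 snap.
  N11 sheds 160 kN: no online neighbours, lost.
  N4 sheds 170 kN to N14: 170 each.
    N14: 110+170 = 280 > 130
Round 3 — N14 snaps.
  N14 sheds 280 kN: no online neighbours, lost.
No further breaks.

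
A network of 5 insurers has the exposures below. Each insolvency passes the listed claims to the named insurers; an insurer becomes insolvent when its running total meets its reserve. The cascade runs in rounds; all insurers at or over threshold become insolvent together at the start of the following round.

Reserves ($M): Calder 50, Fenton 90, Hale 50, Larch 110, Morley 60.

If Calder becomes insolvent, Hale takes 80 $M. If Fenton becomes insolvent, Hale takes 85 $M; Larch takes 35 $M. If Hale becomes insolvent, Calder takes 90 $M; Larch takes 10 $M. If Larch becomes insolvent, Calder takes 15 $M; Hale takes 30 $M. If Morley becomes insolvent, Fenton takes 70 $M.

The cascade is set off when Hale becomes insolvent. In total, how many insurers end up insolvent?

Round 1 — Hale becomes insolvent (initial).
  Calder: +90 → 90 ≥ 50
  Larch: +10 → 10 < 110
Round 2 — Calder becomes insolvent.
No further insolvencies.

2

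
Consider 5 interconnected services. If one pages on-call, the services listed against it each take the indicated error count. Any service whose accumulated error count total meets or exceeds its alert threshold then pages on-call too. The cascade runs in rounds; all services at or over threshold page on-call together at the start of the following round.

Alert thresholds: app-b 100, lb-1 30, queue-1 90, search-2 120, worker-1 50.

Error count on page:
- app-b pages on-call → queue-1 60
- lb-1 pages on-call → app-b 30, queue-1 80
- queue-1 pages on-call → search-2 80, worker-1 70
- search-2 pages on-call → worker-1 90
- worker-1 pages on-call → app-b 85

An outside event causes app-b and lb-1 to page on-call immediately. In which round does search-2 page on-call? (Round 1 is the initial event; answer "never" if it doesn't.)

never

Round 1 — app-b, lb-1 page on-call (initial).
  queue-1: +60+80 → 140 ≥ 90
Round 2 — queue-1 pages on-call.
  search-2: +80 → 80 < 120
  worker-1: +70 → 70 ≥ 50
Round 3 — worker-1 pages on-call.
No further pages.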